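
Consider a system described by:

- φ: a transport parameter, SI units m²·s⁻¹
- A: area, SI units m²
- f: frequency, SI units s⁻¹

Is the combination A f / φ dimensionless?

yes

Sum the exponent of each base dimension across the product:
  L: −[φ]_L + [A]_L + [f]_L = −(2) + (2) + (0) = 0
  T: −[φ]_T + [A]_T + [f]_T = −(-1) + (0) + (-1) = 0
All base exponents vanish — dimensionless.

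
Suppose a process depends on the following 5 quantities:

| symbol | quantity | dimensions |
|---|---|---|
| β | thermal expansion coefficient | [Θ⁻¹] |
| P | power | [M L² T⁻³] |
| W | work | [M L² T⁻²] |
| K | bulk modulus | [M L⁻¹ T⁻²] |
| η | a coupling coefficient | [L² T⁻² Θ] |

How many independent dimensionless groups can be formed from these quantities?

There are 5 variables and 4 base dimensions (M, L, T, Θ).
The dimension matrix has rank 4.
Independent dimensionless groups: 5 − 4 = 1.

1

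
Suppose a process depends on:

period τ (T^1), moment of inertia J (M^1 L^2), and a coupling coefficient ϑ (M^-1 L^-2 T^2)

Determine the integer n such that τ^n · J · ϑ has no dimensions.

-2

Balance the T exponent: (1)·n from τ, plus (0) + (2) = 2 from the rest, must sum to zero.
n + 2 = 0, so n = -2.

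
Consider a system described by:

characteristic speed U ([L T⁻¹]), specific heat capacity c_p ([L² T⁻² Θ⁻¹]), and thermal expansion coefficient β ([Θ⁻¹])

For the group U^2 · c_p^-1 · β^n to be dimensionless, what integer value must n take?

Balance the Θ exponent: (-1)·n from β, plus 2·(0) − (-1) = 1 from the rest, must sum to zero.
−n + 1 = 0, so n = 1.

1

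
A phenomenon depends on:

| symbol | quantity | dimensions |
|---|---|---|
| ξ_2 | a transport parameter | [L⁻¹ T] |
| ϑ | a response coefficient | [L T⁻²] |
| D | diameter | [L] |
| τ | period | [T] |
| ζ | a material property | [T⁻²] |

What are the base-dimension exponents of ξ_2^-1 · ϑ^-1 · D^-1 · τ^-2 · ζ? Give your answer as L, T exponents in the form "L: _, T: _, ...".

Collect each base-dimension exponent across the product:
  L: −(-1) − (1) − (1) − 2·(0) + (0) = -1
  T: −(1) − (-2) − (0) − 2·(1) + (-2) = -3
So the dimensions are [L⁻¹ T⁻³].

L: -1, T: -3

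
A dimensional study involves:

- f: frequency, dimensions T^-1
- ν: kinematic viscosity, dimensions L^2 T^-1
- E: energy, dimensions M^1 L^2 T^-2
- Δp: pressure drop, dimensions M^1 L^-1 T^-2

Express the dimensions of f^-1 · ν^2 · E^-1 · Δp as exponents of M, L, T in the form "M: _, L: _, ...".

M: 0, L: 1, T: -1

Collect each base-dimension exponent across the product:
  M: −(0) + 2·(0) − (1) + (1) = 0
  L: −(0) + 2·(2) − (2) + (-1) = 1
  T: −(-1) + 2·(-1) − (-2) + (-2) = -1
So the dimensions are [L T⁻¹].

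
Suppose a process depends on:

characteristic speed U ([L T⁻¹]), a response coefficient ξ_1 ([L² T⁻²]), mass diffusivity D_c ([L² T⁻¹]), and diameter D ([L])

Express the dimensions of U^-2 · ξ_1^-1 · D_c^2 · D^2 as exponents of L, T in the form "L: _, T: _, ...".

L: 2, T: 2

Collect each base-dimension exponent across the product:
  L: −2·(1) − (2) + 2·(2) + 2·(1) = 2
  T: −2·(-1) − (-2) + 2·(-1) + 2·(0) = 2
So the dimensions are [L² T²].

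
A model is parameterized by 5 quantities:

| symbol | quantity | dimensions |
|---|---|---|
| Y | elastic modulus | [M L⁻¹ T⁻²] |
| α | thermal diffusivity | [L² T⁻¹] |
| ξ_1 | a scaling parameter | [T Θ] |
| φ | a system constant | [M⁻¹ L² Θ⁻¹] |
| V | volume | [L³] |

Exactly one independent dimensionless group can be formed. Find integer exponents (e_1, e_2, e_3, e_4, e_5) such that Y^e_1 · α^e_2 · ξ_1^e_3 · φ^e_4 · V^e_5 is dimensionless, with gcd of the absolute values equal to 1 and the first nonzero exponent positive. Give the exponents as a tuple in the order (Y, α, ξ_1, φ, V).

(3, -3, 3, 3, 1)

M: e_1·(1) + e_2·(0) + e_3·(0) + e_4·(-1) + e_5·(0) = 0
L: e_1·(-1) + e_2·(2) + e_3·(0) + e_4·(2) + e_5·(3) = 0
T: e_1·(-2) + e_2·(-1) + e_3·(1) + e_4·(0) + e_5·(0) = 0
Θ: e_1·(0) + e_2·(0) + e_3·(1) + e_4·(-1) + e_5·(0) = 0
Solving this homogeneous linear system for the smallest-integer solution (first nonzero entry positive) gives (3, -3, 3, 3, 1).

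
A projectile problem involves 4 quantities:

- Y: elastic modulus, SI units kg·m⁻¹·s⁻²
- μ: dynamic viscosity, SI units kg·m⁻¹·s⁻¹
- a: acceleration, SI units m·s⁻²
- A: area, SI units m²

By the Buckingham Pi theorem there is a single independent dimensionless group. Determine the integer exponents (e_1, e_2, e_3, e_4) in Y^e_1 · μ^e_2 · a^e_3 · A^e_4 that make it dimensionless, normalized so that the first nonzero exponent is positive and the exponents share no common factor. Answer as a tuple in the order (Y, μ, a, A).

M: e_1·(1) + e_2·(1) + e_3·(0) + e_4·(0) = 0
L: e_1·(-1) + e_2·(-1) + e_3·(1) + e_4·(2) = 0
T: e_1·(-2) + e_2·(-1) + e_3·(-2) + e_4·(0) = 0
Solving this homogeneous linear system for the smallest-integer solution (first nonzero entry positive) gives (4, -4, -2, 1).

(4, -4, -2, 1)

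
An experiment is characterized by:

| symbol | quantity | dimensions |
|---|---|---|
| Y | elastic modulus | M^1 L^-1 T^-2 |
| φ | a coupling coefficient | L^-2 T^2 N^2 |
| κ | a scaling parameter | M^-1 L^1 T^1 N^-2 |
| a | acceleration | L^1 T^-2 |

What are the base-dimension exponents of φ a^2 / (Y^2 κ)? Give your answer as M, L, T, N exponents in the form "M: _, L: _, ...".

M: -1, L: 1, T: 1, N: 4

Collect each base-dimension exponent across the product:
  M: −2·(1) + (0) − (-1) + 2·(0) = -1
  L: −2·(-1) + (-2) − (1) + 2·(1) = 1
  T: −2·(-2) + (2) − (1) + 2·(-2) = 1
  N: −2·(0) + (2) − (-2) + 2·(0) = 4
So the dimensions are [M⁻¹ L T N⁴].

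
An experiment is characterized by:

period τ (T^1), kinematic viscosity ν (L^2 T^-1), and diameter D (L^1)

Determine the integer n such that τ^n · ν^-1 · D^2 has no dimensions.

Balance the T exponent: (1)·n from τ, plus −(-1) + 2·(0) = 1 from the rest, must sum to zero.
n + 1 = 0, so n = -1.

-1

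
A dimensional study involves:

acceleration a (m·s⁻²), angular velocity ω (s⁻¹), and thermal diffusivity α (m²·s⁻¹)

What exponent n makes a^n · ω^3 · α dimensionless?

Balance the L exponent: (1)·n from a, plus 3·(0) + (2) = 2 from the rest, must sum to zero.
n + 2 = 0, so n = -2.

-2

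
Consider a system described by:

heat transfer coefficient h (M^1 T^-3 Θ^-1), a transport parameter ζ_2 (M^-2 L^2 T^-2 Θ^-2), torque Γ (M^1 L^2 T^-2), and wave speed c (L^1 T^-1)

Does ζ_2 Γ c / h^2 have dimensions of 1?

no

Sum the exponent of each base dimension across the product:
  M: −2·[h]_M + [ζ_2]_M + [Γ]_M + [c]_M = −2·(1) + (-2) + (1) + (0) = -3
  L: −2·[h]_L + [ζ_2]_L + [Γ]_L + [c]_L = −2·(0) + (2) + (2) + (1) = 5
  T: −2·[h]_T + [ζ_2]_T + [Γ]_T + [c]_T = −2·(-3) + (-2) + (-2) + (-1) = 1
  Θ: −2·[h]_Θ + [ζ_2]_Θ + [Γ]_Θ + [c]_Θ = −2·(-1) + (-2) + (0) + (0) = 0
Net dimensions [M⁻³ L⁵ T] ≠ [1] — not dimensionless.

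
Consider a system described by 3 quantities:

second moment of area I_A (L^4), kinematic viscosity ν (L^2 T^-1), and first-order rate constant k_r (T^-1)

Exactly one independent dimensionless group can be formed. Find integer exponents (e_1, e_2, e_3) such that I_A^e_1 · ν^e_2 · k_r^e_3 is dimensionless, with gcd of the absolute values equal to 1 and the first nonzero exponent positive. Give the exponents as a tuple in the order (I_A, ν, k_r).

(1, -2, 2)

L: e_1·(4) + e_2·(2) + e_3·(0) = 0
T: e_1·(0) + e_2·(-1) + e_3·(-1) = 0
Solving this homogeneous linear system for the smallest-integer solution (first nonzero entry positive) gives (1, -2, 2).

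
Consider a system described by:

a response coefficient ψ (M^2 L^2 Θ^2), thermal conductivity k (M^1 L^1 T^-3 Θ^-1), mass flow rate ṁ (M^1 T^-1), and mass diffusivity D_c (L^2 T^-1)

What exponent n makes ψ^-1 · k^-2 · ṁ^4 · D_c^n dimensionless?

Balance the L exponent: (2)·n from D_c, plus −(2) − 2·(1) + 4·(0) = -4 from the rest, must sum to zero.
2n − 4 = 0, so n = 2.

2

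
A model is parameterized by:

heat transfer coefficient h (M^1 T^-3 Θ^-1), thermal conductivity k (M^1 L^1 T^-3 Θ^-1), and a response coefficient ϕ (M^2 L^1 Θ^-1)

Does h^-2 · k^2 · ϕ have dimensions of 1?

no

Sum the exponent of each base dimension across the product:
  M: −2·[h]_M + 2·[k]_M + [ϕ]_M = −2·(1) + 2·(1) + (2) = 2
  L: −2·[h]_L + 2·[k]_L + [ϕ]_L = −2·(0) + 2·(1) + (1) = 3
  T: −2·[h]_T + 2·[k]_T + [ϕ]_T = −2·(-3) + 2·(-3) + (0) = 0
  Θ: −2·[h]_Θ + 2·[k]_Θ + [ϕ]_Θ = −2·(-1) + 2·(-1) + (-1) = -1
Net dimensions [M² L³ Θ⁻¹] ≠ [1] — not dimensionless.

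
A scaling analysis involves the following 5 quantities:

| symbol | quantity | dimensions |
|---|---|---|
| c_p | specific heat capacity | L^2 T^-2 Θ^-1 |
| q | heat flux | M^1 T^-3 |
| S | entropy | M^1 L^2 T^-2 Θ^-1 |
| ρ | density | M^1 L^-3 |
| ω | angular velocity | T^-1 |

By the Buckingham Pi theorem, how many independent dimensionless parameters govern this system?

There are 5 variables and 4 base dimensions (M, L, T, Θ).
The dimension matrix has rank 4.
Independent dimensionless groups: 5 − 4 = 1.

1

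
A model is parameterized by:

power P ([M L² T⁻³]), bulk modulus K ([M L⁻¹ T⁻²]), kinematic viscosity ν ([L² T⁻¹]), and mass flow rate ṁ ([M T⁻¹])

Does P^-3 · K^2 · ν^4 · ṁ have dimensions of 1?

Sum the exponent of each base dimension across the product:
  M: −3·[P]_M + 2·[K]_M + 4·[ν]_M + [ṁ]_M = −3·(1) + 2·(1) + 4·(0) + (1) = 0
  L: −3·[P]_L + 2·[K]_L + 4·[ν]_L + [ṁ]_L = −3·(2) + 2·(-1) + 4·(2) + (0) = 0
  T: −3·[P]_T + 2·[K]_T + 4·[ν]_T + [ṁ]_T = −3·(-3) + 2·(-2) + 4·(-1) + (-1) = 0
  Θ: −3·[P]_Θ + 2·[K]_Θ + 4·[ν]_Θ + [ṁ]_Θ = −3·(0) + 2·(0) + 4·(0) + (0) = 0
All base exponents vanish — dimensionless.

yes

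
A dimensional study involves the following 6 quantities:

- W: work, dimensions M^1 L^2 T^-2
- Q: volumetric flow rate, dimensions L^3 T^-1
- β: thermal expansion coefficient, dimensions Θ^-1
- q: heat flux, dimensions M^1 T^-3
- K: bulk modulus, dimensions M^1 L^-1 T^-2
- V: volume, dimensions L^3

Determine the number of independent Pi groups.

There are 6 variables and 4 base dimensions (M, L, T, Θ).
The dimension matrix has rank 4.
Independent dimensionless groups: 6 − 4 = 2.

2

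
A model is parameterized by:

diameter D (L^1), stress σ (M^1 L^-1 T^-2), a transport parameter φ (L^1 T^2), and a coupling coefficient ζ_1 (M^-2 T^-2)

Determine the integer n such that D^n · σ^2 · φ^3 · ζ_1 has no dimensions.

-1

Balance the L exponent: (1)·n from D, plus 2·(-1) + 3·(1) + (0) = 1 from the rest, must sum to zero.
n + 1 = 0, so n = -1.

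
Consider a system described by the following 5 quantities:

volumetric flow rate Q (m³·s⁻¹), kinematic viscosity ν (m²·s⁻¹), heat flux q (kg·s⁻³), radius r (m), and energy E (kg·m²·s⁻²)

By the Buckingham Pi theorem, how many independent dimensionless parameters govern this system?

2

There are 5 variables and 3 base dimensions (M, L, T).
The dimension matrix has rank 3.
Independent dimensionless groups: 5 − 3 = 2.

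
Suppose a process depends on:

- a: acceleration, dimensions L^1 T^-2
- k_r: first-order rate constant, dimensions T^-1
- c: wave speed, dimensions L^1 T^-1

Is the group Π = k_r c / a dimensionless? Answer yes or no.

Sum the exponent of each base dimension across the product:
  M: −[a]_M + [k_r]_M + [c]_M = −(0) + (0) + (0) = 0
  L: −[a]_L + [k_r]_L + [c]_L = −(1) + (0) + (1) = 0
  T: −[a]_T + [k_r]_T + [c]_T = −(-2) + (-1) + (-1) = 0
All base exponents vanish — dimensionless.

yes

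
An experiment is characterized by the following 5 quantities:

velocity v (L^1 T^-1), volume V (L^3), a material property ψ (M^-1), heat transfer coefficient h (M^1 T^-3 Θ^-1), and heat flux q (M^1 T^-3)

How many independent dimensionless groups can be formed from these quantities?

1

There are 5 variables and 4 base dimensions (M, L, T, Θ).
The dimension matrix has rank 4.
Independent dimensionless groups: 5 − 4 = 1.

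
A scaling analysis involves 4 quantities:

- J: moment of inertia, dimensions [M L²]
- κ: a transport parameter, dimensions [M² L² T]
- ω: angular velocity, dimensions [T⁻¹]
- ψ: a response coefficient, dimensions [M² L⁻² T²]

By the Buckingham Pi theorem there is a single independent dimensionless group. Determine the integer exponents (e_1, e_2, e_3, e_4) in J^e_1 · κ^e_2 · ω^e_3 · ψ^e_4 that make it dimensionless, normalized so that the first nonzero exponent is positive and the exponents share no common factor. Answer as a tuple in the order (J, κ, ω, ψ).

(4, -3, -1, 1)

M: e_1·(1) + e_2·(2) + e_3·(0) + e_4·(2) = 0
L: e_1·(2) + e_2·(2) + e_3·(0) + e_4·(-2) = 0
T: e_1·(0) + e_2·(1) + e_3·(-1) + e_4·(2) = 0
Solving this homogeneous linear system for the smallest-integer solution (first nonzero entry positive) gives (4, -3, -1, 1).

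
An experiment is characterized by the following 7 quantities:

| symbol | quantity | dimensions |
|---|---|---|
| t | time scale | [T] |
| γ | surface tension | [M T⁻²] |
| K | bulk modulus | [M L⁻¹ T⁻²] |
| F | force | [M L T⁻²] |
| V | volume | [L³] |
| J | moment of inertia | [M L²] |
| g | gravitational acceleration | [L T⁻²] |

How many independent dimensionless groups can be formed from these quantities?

4

There are 7 variables and 3 base dimensions (M, L, T).
The dimension matrix has rank 3.
Independent dimensionless groups: 7 − 3 = 4.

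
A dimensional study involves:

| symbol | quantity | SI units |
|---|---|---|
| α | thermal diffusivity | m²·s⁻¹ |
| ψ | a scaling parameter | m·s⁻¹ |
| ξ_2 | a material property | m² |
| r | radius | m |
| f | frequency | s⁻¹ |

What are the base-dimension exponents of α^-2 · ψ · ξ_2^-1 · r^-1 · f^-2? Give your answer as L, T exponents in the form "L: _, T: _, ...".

L: -6, T: 3

Collect each base-dimension exponent across the product:
  L: −2·(2) + (1) − (2) − (1) − 2·(0) = -6
  T: −2·(-1) + (-1) − (0) − (0) − 2·(-1) = 3
So the dimensions are [L⁻⁶ T³].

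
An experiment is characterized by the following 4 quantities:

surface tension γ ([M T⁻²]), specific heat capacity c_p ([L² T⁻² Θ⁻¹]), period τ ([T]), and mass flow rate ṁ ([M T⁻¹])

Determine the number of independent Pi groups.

There are 4 variables and 4 base dimensions (M, L, T, Θ).
The dimension matrix has rank 3 (less than 4: the dimension vectors are linearly dependent).
Independent dimensionless groups: 4 − 3 = 1.

1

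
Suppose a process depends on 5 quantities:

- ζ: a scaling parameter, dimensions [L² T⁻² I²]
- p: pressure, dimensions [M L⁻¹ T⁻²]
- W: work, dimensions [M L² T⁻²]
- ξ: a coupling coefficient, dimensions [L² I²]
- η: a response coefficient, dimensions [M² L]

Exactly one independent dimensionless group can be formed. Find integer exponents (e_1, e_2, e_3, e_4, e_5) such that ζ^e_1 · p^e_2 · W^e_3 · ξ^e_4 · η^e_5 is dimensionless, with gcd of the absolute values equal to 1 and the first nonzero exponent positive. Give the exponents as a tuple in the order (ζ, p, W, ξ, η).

(2, -1, -1, -2, 1)

M: e_1·(0) + e_2·(1) + e_3·(1) + e_4·(0) + e_5·(2) = 0
L: e_1·(2) + e_2·(-1) + e_3·(2) + e_4·(2) + e_5·(1) = 0
T: e_1·(-2) + e_2·(-2) + e_3·(-2) + e_4·(0) + e_5·(0) = 0
I: e_1·(2) + e_2·(0) + e_3·(0) + e_4·(2) + e_5·(0) = 0
Solving this homogeneous linear system for the smallest-integer solution (first nonzero entry positive) gives (2, -1, -1, -2, 1).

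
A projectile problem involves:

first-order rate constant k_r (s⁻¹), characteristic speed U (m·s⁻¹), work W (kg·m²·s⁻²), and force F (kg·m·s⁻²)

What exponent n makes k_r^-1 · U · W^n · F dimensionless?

-1

Balance the M exponent: (1)·n from W, plus −(0) + (0) + (1) = 1 from the rest, must sum to zero.
n + 1 = 0, so n = -1.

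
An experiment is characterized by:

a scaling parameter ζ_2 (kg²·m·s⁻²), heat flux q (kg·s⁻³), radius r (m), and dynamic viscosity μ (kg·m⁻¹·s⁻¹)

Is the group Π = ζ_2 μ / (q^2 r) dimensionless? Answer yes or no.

no

Sum the exponent of each base dimension across the product:
  M: [ζ_2]_M − 2·[q]_M − [r]_M + [μ]_M = (2) − 2·(1) − (0) + (1) = 1
  L: [ζ_2]_L − 2·[q]_L − [r]_L + [μ]_L = (1) − 2·(0) − (1) + (-1) = -1
  T: [ζ_2]_T − 2·[q]_T − [r]_T + [μ]_T = (-2) − 2·(-3) − (0) + (-1) = 3
Net dimensions [M L⁻¹ T³] ≠ [1] — not dimensionless.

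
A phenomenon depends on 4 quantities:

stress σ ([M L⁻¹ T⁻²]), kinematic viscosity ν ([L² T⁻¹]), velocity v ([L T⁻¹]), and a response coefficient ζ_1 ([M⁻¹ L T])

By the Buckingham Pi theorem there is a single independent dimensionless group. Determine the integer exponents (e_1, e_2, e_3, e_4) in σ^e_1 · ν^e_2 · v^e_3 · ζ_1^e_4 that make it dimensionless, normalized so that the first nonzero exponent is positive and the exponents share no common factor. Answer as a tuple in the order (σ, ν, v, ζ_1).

(1, 1, -2, 1)

M: e_1·(1) + e_2·(0) + e_3·(0) + e_4·(-1) = 0
L: e_1·(-1) + e_2·(2) + e_3·(1) + e_4·(1) = 0
T: e_1·(-2) + e_2·(-1) + e_3·(-1) + e_4·(1) = 0
Solving this homogeneous linear system for the smallest-integer solution (first nonzero entry positive) gives (1, 1, -2, 1).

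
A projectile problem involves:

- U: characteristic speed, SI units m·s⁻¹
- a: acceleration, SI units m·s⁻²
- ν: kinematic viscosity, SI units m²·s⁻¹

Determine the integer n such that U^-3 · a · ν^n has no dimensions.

1

Balance the L exponent: (2)·n from ν, plus −3·(1) + (1) = -2 from the rest, must sum to zero.
2n − 2 = 0, so n = 1.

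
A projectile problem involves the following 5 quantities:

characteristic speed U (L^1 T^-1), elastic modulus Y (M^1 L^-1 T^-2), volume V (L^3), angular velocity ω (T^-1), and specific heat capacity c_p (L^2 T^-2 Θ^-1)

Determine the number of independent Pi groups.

There are 5 variables and 4 base dimensions (M, L, T, Θ).
The dimension matrix has rank 4.
Independent dimensionless groups: 5 − 4 = 1.

1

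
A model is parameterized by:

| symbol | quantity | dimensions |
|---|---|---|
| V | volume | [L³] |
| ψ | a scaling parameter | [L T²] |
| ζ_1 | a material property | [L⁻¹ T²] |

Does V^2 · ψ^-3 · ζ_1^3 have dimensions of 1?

Sum the exponent of each base dimension across the product:
  L: 2·[V]_L − 3·[ψ]_L + 3·[ζ_1]_L = 2·(3) − 3·(1) + 3·(-1) = 0
  T: 2·[V]_T − 3·[ψ]_T + 3·[ζ_1]_T = 2·(0) − 3·(2) + 3·(2) = 0
All base exponents vanish — dimensionless.

yes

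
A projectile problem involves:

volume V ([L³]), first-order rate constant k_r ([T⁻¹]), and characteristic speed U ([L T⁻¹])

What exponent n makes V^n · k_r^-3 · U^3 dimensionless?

-1

Balance the L exponent: (3)·n from V, plus −3·(0) + 3·(1) = 3 from the rest, must sum to zero.
3n + 3 = 0, so n = -1.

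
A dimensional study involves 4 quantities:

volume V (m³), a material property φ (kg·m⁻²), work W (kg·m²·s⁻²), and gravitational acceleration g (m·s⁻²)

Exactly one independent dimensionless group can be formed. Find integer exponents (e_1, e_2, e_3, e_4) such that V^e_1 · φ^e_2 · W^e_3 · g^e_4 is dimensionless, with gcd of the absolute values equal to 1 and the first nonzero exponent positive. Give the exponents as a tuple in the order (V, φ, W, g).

M: e_1·(0) + e_2·(1) + e_3·(1) + e_4·(0) = 0
L: e_1·(3) + e_2·(-2) + e_3·(2) + e_4·(1) = 0
T: e_1·(0) + e_2·(0) + e_3·(-2) + e_4·(-2) = 0
Solving this homogeneous linear system for the smallest-integer solution (first nonzero entry positive) gives (1, 1, -1, 1).

(1, 1, -1, 1)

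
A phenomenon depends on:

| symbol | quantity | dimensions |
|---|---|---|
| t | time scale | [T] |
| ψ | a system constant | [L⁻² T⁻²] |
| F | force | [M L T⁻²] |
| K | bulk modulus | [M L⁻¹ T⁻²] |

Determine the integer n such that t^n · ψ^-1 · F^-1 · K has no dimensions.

Balance the T exponent: (1)·n from t, plus −(-2) − (-2) + (-2) = 2 from the rest, must sum to zero.
n + 2 = 0, so n = -2.

-2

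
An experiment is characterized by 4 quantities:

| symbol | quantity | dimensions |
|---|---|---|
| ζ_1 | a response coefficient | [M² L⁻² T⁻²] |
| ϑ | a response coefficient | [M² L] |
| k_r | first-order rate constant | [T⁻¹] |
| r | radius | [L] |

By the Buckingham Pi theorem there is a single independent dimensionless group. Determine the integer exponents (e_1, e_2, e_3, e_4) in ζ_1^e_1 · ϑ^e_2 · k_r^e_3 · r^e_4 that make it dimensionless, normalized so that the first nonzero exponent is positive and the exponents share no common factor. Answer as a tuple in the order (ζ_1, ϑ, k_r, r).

M: e_1·(2) + e_2·(2) + e_3·(0) + e_4·(0) = 0
L: e_1·(-2) + e_2·(1) + e_3·(0) + e_4·(1) = 0
T: e_1·(-2) + e_2·(0) + e_3·(-1) + e_4·(0) = 0
Solving this homogeneous linear system for the smallest-integer solution (first nonzero entry positive) gives (1, -1, -2, 3).

(1, -1, -2, 3)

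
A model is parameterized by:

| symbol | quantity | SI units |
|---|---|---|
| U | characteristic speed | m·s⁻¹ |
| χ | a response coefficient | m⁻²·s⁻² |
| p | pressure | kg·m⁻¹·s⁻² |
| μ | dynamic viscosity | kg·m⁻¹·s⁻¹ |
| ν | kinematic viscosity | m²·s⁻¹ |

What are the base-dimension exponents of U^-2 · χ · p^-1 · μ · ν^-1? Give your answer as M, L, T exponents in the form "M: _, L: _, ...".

Collect each base-dimension exponent across the product:
  M: −2·(0) + (0) − (1) + (1) − (0) = 0
  L: −2·(1) + (-2) − (-1) + (-1) − (2) = -6
  T: −2·(-1) + (-2) − (-2) + (-1) − (-1) = 2
So the dimensions are [L⁻⁶ T²].

M: 0, L: -6, T: 2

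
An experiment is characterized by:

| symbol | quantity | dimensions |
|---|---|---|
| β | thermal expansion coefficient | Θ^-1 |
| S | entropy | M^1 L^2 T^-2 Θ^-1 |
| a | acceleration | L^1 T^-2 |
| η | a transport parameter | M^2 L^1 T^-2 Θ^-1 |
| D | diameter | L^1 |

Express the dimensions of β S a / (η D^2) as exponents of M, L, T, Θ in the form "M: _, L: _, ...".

Collect each base-dimension exponent across the product:
  M: (0) + (1) + (0) − (2) − 2·(0) = -1
  L: (0) + (2) + (1) − (1) − 2·(1) = 0
  T: (0) + (-2) + (-2) − (-2) − 2·(0) = -2
  Θ: (-1) + (-1) + (0) − (-1) − 2·(0) = -1
So the dimensions are [M⁻¹ T⁻² Θ⁻¹].

M: -1, L: 0, T: -2, Θ: -1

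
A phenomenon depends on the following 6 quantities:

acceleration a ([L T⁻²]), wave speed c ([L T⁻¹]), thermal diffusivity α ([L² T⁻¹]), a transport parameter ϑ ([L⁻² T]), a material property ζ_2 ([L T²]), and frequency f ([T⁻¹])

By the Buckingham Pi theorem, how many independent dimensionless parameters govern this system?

There are 6 variables and 2 base dimensions (L, T).
The dimension matrix has rank 2.
Independent dimensionless groups: 6 − 2 = 4.

4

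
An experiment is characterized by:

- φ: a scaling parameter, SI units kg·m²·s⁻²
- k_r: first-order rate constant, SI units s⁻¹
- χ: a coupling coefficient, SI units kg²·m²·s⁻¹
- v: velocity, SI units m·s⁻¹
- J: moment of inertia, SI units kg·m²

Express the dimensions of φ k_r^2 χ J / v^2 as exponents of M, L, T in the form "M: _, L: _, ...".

Collect each base-dimension exponent across the product:
  M: (1) + 2·(0) + (2) − 2·(0) + (1) = 4
  L: (2) + 2·(0) + (2) − 2·(1) + (2) = 4
  T: (-2) + 2·(-1) + (-1) − 2·(-1) + (0) = -3
So the dimensions are [M⁴ L⁴ T⁻³].

M: 4, L: 4, T: -3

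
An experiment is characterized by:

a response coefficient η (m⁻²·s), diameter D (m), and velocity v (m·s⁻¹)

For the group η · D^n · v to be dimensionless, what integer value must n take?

Balance the L exponent: (1)·n from D, plus (-2) + (1) = -1 from the rest, must sum to zero.
n − 1 = 0, so n = 1.

1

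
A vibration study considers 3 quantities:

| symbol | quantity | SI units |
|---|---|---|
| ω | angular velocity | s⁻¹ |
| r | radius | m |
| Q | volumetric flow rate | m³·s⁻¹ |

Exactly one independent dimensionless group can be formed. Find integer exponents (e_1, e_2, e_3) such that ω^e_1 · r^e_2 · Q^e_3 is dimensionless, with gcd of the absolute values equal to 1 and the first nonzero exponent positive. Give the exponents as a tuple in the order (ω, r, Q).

L: e_1·(0) + e_2·(1) + e_3·(3) = 0
T: e_1·(-1) + e_2·(0) + e_3·(-1) = 0
Solving this homogeneous linear system for the smallest-integer solution (first nonzero entry positive) gives (1, 3, -1).

(1, 3, -1)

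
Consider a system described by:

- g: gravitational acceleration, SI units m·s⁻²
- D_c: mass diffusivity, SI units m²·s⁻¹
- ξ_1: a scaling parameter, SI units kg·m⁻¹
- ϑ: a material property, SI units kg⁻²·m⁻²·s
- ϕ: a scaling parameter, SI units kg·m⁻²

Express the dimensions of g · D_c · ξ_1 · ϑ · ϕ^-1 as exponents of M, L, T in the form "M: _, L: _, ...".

M: -2, L: 2, T: -2

Collect each base-dimension exponent across the product:
  M: (0) + (0) + (1) + (-2) − (1) = -2
  L: (1) + (2) + (-1) + (-2) − (-2) = 2
  T: (-2) + (-1) + (0) + (1) − (0) = -2
So the dimensions are [M⁻² L² T⁻²].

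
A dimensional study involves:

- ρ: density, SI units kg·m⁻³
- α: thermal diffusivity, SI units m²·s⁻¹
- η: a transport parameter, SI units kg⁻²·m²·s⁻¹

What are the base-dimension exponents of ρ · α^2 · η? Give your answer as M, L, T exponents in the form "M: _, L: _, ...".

M: -1, L: 3, T: -3

Collect each base-dimension exponent across the product:
  M: (1) + 2·(0) + (-2) = -1
  L: (-3) + 2·(2) + (2) = 3
  T: (0) + 2·(-1) + (-1) = -3
So the dimensions are [M⁻¹ L³ T⁻³].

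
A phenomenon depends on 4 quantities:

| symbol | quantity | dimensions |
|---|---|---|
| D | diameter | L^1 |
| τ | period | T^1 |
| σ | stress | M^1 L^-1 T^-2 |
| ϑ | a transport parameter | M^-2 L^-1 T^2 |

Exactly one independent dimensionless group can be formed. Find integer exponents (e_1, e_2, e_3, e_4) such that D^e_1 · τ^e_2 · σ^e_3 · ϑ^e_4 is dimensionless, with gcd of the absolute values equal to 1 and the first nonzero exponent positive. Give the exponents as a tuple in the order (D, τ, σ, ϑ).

M: e_1·(0) + e_2·(0) + e_3·(1) + e_4·(-2) = 0
L: e_1·(1) + e_2·(0) + e_3·(-1) + e_4·(-1) = 0
T: e_1·(0) + e_2·(1) + e_3·(-2) + e_4·(2) = 0
Solving this homogeneous linear system for the smallest-integer solution (first nonzero entry positive) gives (3, 2, 2, 1).

(3, 2, 2, 1)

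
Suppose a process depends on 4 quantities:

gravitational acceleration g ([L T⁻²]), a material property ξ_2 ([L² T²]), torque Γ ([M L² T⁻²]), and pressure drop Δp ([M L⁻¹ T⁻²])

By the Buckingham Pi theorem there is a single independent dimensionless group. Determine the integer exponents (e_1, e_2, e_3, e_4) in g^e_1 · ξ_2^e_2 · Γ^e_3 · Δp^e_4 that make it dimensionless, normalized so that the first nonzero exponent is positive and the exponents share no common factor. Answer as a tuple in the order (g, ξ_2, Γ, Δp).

(1, 1, -1, 1)

M: e_1·(0) + e_2·(0) + e_3·(1) + e_4·(1) = 0
L: e_1·(1) + e_2·(2) + e_3·(2) + e_4·(-1) = 0
T: e_1·(-2) + e_2·(2) + e_3·(-2) + e_4·(-2) = 0
Solving this homogeneous linear system for the smallest-integer solution (first nonzero entry positive) gives (1, 1, -1, 1).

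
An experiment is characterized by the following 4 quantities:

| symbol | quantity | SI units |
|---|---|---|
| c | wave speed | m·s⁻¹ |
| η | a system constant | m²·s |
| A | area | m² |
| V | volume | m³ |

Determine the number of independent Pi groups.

2

There are 4 variables and 2 base dimensions (L, T).
The dimension matrix has rank 2.
Independent dimensionless groups: 4 − 2 = 2.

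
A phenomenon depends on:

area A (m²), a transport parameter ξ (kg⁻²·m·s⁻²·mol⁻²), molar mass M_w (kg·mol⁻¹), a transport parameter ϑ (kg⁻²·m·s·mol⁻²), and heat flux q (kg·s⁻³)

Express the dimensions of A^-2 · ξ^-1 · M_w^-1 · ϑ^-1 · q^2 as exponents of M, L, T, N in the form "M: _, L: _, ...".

Collect each base-dimension exponent across the product:
  M: −2·(0) − (-2) − (1) − (-2) + 2·(1) = 5
  L: −2·(2) − (1) − (0) − (1) + 2·(0) = -6
  T: −2·(0) − (-2) − (0) − (1) + 2·(-3) = -5
  N: −2·(0) − (-2) − (-1) − (-2) + 2·(0) = 5
So the dimensions are [M⁵ L⁻⁶ T⁻⁵ N⁵].

M: 5, L: -6, T: -5, N: 5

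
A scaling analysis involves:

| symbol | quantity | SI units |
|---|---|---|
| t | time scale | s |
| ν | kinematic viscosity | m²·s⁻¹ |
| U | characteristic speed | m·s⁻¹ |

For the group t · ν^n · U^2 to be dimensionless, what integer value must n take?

-1

Balance the L exponent: (2)·n from ν, plus (0) + 2·(1) = 2 from the rest, must sum to zero.
2n + 2 = 0, so n = -1.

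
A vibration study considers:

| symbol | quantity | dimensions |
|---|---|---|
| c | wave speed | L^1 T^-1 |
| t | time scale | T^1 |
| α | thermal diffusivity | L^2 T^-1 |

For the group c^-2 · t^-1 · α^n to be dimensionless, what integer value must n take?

Balance the L exponent: (2)·n from α, plus −2·(1) − (0) = -2 from the rest, must sum to zero.
2n − 2 = 0, so n = 1.

1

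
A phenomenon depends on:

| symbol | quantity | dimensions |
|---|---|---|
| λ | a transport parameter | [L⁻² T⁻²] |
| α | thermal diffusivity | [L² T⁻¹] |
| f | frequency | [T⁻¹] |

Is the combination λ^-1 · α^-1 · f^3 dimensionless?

yes

Sum the exponent of each base dimension across the product:
  M: −[λ]_M − [α]_M + 3·[f]_M = −(0) − (0) + 3·(0) = 0
  L: −[λ]_L − [α]_L + 3·[f]_L = −(-2) − (2) + 3·(0) = 0
  T: −[λ]_T − [α]_T + 3·[f]_T = −(-2) − (-1) + 3·(-1) = 0
  Θ: −[λ]_Θ − [α]_Θ + 3·[f]_Θ = −(0) − (0) + 3·(0) = 0
All base exponents vanish — dimensionless.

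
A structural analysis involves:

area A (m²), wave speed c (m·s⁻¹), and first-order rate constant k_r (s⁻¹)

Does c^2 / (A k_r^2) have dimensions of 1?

yes

Sum the exponent of each base dimension across the product:
  L: −[A]_L + 2·[c]_L − 2·[k_r]_L = −(2) + 2·(1) − 2·(0) = 0
  T: −[A]_T + 2·[c]_T − 2·[k_r]_T = −(0) + 2·(-1) − 2·(-1) = 0
All base exponents vanish — dimensionless.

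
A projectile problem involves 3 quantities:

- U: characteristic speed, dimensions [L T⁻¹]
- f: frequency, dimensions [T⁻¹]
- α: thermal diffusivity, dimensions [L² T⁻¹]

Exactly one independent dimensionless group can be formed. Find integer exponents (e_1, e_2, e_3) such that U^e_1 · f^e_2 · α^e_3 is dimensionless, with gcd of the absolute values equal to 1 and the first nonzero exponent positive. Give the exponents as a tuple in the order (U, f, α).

L: e_1·(1) + e_2·(0) + e_3·(2) = 0
T: e_1·(-1) + e_2·(-1) + e_3·(-1) = 0
Solving this homogeneous linear system for the smallest-integer solution (first nonzero entry positive) gives (2, -1, -1).

(2, -1, -1)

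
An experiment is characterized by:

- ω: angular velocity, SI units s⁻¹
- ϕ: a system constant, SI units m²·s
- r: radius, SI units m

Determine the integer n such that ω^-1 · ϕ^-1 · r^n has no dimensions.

2

Balance the L exponent: (1)·n from r, plus −(0) − (2) = -2 from the rest, must sum to zero.
n − 2 = 0, so n = 2.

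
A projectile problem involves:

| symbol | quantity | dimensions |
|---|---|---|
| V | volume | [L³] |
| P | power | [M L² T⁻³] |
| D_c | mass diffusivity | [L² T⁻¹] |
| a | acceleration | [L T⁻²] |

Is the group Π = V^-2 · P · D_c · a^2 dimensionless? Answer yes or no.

no

Sum the exponent of each base dimension across the product:
  M: −2·[V]_M + [P]_M + [D_c]_M + 2·[a]_M = −2·(0) + (1) + (0) + 2·(0) = 1
  L: −2·[V]_L + [P]_L + [D_c]_L + 2·[a]_L = −2·(3) + (2) + (2) + 2·(1) = 0
  T: −2·[V]_T + [P]_T + [D_c]_T + 2·[a]_T = −2·(0) + (-3) + (-1) + 2·(-2) = -8
Net dimensions [M T⁻⁸] ≠ [1] — not dimensionless.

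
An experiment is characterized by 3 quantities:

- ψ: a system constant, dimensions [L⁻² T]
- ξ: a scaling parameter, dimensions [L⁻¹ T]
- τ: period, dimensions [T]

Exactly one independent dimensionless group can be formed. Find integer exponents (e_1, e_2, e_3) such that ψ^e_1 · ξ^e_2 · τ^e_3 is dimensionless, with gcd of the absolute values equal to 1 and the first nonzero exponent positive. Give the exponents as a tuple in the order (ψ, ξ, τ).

(1, -2, 1)

L: e_1·(-2) + e_2·(-1) + e_3·(0) = 0
T: e_1·(1) + e_2·(1) + e_3·(1) = 0
Solving this homogeneous linear system for the smallest-integer solution (first nonzero entry positive) gives (1, -2, 1).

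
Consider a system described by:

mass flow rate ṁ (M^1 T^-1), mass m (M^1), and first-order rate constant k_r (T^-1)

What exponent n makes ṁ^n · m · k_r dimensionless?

Balance the M exponent: (1)·n from ṁ, plus (1) + (0) = 1 from the rest, must sum to zero.
n + 1 = 0, so n = -1.

-1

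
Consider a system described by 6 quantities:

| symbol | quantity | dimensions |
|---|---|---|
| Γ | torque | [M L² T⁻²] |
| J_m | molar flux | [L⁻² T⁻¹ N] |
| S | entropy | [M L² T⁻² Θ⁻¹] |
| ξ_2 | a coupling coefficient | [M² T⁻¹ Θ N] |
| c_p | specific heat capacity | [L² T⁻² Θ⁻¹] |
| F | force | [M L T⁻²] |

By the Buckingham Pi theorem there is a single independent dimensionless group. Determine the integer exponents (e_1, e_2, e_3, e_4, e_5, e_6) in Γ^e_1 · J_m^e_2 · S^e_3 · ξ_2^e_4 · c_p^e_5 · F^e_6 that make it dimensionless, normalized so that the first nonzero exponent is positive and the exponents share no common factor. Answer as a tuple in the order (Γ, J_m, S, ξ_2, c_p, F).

(3, 1, 1, -1, -2, -2)

M: e_1·(1) + e_2·(0) + e_3·(1) + e_4·(2) + e_5·(0) + e_6·(1) = 0
L: e_1·(2) + e_2·(-2) + e_3·(2) + e_4·(0) + e_5·(2) + e_6·(1) = 0
T: e_1·(-2) + e_2·(-1) + e_3·(-2) + e_4·(-1) + e_5·(-2) + e_6·(-2) = 0
Θ: e_1·(0) + e_2·(0) + e_3·(-1) + e_4·(1) + e_5·(-1) + e_6·(0) = 0
N: e_1·(0) + e_2·(1) + e_3·(0) + e_4·(1) + e_5·(0) + e_6·(0) = 0
Solving this homogeneous linear system for the smallest-integer solution (first nonzero entry positive) gives (3, 1, 1, -1, -2, -2).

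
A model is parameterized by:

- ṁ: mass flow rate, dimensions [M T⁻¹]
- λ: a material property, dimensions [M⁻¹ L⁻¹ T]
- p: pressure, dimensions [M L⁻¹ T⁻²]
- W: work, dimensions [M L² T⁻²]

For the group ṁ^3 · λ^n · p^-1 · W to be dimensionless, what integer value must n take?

Balance the M exponent: (-1)·n from λ, plus 3·(1) − (1) + (1) = 3 from the rest, must sum to zero.
−n + 3 = 0, so n = 3.

3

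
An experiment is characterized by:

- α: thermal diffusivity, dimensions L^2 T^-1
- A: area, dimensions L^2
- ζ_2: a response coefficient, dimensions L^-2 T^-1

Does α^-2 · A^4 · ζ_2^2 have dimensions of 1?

Sum the exponent of each base dimension across the product:
  L: −2·[α]_L + 4·[A]_L + 2·[ζ_2]_L = −2·(2) + 4·(2) + 2·(-2) = 0
  T: −2·[α]_T + 4·[A]_T + 2·[ζ_2]_T = −2·(-1) + 4·(0) + 2·(-1) = 0
All base exponents vanish — dimensionless.

yes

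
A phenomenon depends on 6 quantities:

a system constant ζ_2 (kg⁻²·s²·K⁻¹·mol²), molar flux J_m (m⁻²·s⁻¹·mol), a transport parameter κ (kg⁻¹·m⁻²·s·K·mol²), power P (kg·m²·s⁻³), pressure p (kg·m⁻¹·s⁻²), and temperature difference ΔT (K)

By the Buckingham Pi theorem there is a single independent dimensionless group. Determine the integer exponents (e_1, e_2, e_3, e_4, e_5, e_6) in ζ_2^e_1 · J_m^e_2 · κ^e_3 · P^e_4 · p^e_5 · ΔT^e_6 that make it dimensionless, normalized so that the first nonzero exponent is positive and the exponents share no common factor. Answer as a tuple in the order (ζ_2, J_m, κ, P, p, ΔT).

M: e_1·(-2) + e_2·(0) + e_3·(-1) + e_4·(1) + e_5·(1) + e_6·(0) = 0
L: e_1·(0) + e_2·(-2) + e_3·(-2) + e_4·(2) + e_5·(-1) + e_6·(0) = 0
T: e_1·(2) + e_2·(-1) + e_3·(1) + e_4·(-3) + e_5·(-2) + e_6·(0) = 0
Θ: e_1·(-1) + e_2·(0) + e_3·(1) + e_4·(0) + e_5·(0) + e_6·(1) = 0
N: e_1·(2) + e_2·(1) + e_3·(2) + e_4·(0) + e_5·(0) + e_6·(0) = 0
Solving this homogeneous linear system for the smallest-integer solution (first nonzero entry positive) gives (2, -2, -1, -1, 4, 3).

(2, -2, -1, -1, 4, 3)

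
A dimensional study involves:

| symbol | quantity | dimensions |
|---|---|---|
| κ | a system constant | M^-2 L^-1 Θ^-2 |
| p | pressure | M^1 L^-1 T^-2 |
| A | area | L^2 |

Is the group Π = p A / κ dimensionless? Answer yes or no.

no

Sum the exponent of each base dimension across the product:
  M: −[κ]_M + [p]_M + [A]_M = −(-2) + (1) + (0) = 3
  L: −[κ]_L + [p]_L + [A]_L = −(-1) + (-1) + (2) = 2
  T: −[κ]_T + [p]_T + [A]_T = −(0) + (-2) + (0) = -2
  Θ: −[κ]_Θ + [p]_Θ + [A]_Θ = −(-2) + (0) + (0) = 2
Net dimensions [M³ L² T⁻² Θ²] ≠ [1] — not dimensionless.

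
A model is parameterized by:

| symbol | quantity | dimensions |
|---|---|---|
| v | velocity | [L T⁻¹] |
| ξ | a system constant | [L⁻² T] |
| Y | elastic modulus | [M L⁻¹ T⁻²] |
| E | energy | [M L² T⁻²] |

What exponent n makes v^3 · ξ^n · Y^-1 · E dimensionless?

Balance the L exponent: (-2)·n from ξ, plus 3·(1) − (-1) + (2) = 6 from the rest, must sum to zero.
-2n + 6 = 0, so n = 3.

3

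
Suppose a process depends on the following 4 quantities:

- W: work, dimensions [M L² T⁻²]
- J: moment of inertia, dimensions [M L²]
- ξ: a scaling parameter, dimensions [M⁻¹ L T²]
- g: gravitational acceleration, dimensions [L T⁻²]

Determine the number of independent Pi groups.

There are 4 variables and 3 base dimensions (M, L, T).
The dimension matrix has rank 3.
Independent dimensionless groups: 4 − 3 = 1.

1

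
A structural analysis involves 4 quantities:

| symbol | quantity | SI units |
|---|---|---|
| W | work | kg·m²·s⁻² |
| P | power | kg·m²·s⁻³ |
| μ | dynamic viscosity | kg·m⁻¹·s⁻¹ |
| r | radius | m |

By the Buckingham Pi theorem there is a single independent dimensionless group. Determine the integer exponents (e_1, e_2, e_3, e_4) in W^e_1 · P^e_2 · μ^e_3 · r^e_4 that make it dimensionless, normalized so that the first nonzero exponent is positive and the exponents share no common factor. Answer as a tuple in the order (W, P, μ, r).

M: e_1·(1) + e_2·(1) + e_3·(1) + e_4·(0) = 0
L: e_1·(2) + e_2·(2) + e_3·(-1) + e_4·(1) = 0
T: e_1·(-2) + e_2·(-3) + e_3·(-1) + e_4·(0) = 0
Solving this homogeneous linear system for the smallest-integer solution (first nonzero entry positive) gives (2, -1, -1, -3).

(2, -1, -1, -3)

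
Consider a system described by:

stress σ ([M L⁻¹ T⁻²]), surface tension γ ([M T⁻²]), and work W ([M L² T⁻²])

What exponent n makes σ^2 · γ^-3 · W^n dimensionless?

Balance the M exponent: (1)·n from W, plus 2·(1) − 3·(1) = -1 from the rest, must sum to zero.
n − 1 = 0, so n = 1.

1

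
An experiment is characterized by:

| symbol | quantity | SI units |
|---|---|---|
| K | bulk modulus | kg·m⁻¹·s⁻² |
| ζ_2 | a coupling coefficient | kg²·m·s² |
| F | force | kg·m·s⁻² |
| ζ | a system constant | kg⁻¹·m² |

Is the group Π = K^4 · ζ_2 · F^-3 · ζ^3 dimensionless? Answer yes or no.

yes

Sum the exponent of each base dimension across the product:
  M: 4·[K]_M + [ζ_2]_M − 3·[F]_M + 3·[ζ]_M = 4·(1) + (2) − 3·(1) + 3·(-1) = 0
  L: 4·[K]_L + [ζ_2]_L − 3·[F]_L + 3·[ζ]_L = 4·(-1) + (1) − 3·(1) + 3·(2) = 0
  T: 4·[K]_T + [ζ_2]_T − 3·[F]_T + 3·[ζ]_T = 4·(-2) + (2) − 3·(-2) + 3·(0) = 0
All base exponents vanish — dimensionless.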